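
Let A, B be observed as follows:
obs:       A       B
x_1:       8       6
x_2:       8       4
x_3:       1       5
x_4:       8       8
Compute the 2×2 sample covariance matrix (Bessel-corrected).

Step 1 — column means:
  mean(A) = (8 + 8 + 1 + 8) / 4 = 25/4 = 6.25
  mean(B) = (6 + 4 + 5 + 8) / 4 = 23/4 = 5.75

Step 2 — sample covariance S[i,j] = (1/(n-1)) · Σ_k (x_{k,i} - mean_i) · (x_{k,j} - mean_j), with n-1 = 3.
  S[A,A] = ((1.75)·(1.75) + (1.75)·(1.75) + (-5.25)·(-5.25) + (1.75)·(1.75)) / 3 = 36.75/3 = 12.25
  S[A,B] = ((1.75)·(0.25) + (1.75)·(-1.75) + (-5.25)·(-0.75) + (1.75)·(2.25)) / 3 = 5.25/3 = 1.75
  S[B,B] = ((0.25)·(0.25) + (-1.75)·(-1.75) + (-0.75)·(-0.75) + (2.25)·(2.25)) / 3 = 8.75/3 = 2.9167

S is symmetric (S[j,i] = S[i,j]). Assembling:

S = [[12.25, 1.75],
 [1.75, 2.9167]]


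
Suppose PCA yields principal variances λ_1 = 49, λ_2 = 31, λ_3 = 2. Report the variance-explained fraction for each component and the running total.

Step 1 — total variance = trace(Sigma) = Σ λ_i = 49 + 31 + 2 = 82.

Step 2 — fraction explained by component i = λ_i / Σ λ:
  PC1: 49/82 = 0.5976
  PC2: 31/82 = 0.378
  PC3: 2/82 = 0.0244

Step 3 — cumulative fraction after k components = (λ_1 + ... + λ_k) / Σ λ:
  k = 1: 49/82 = 0.5976
  k = 2: (49 + 31)/82 = 80/82 = 0.9756
  k = 3: (49 + 31 + 2)/82 = 82/82 = 1

Summary (fraction, with percent):

explained: PC1 0.5976 (59.76%), PC2 0.378 (37.8%), PC3 0.0244 (2.44%);  cumulative: 0.5976, 0.9756, 1


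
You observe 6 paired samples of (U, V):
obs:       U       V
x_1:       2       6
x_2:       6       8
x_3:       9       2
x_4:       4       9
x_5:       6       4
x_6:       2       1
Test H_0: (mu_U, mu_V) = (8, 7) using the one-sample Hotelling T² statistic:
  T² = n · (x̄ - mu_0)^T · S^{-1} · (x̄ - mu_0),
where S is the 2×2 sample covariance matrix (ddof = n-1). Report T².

Step 1 — sample mean vector:
  mean(U) = (2 + 6 + 9 + 4 + 6 + 2) / 6 = 29/6 = 4.8333
  mean(V) = (6 + 8 + 2 + 9 + 4 + 1) / 6 = 30/6 = 5
  x̄ = (4.8333, 5),  deviation x̄ - mu_0 = (4.8333, 5) - (8, 7) = (-3.1667, -2).

Step 2 — sample covariance matrix, S[i,j] = (1/(n-1)) · Σ_k (x_{k,i} - mean_i) · (x_{k,j} - mean_j), divisor n-1 = 5:
  S[U,U] = ((-2.8333)·(-2.8333) + (1.1667)·(1.1667) + (4.1667)·(4.1667) + (-0.8333)·(-0.8333) + (1.1667)·(1.1667) + (-2.8333)·(-2.8333)) / 5 = 36.8333/5 = 7.3667
  S[U,V] = ((-2.8333)·(1) + (1.1667)·(3) + (4.1667)·(-3) + (-0.8333)·(4) + (1.1667)·(-1) + (-2.8333)·(-4)) / 5 = -5/5 = -1
  S[V,V] = ((1)·(1) + (3)·(3) + (-3)·(-3) + (4)·(4) + (-1)·(-1) + (-4)·(-4)) / 5 = 52/5 = 10.4
  S = [[7.3667, -1],
 [-1, 10.4]].

Step 3 — invert S. det(S) = 7.3667·10.4 - (-1)² = 75.6133.
  S^{-1} = (1/det) · [[d, -b], [-b, a]] = [[0.1375, 0.0132],
 [0.0132, 0.0974]].

Step 4 — quadratic form (x̄ - mu_0)^T · S^{-1} · (x̄ - mu_0):
  S^{-1} · (x̄ - mu_0) = (-0.462, -0.2367),
  (x̄ - mu_0)^T · [...] = (-3.1667)·(-0.462) + (-2)·(-0.2367) = 1.9365.

Step 5 — scale by n: T² = 6 · 1.9365 = 11.6188.

T² ≈ 11.6188


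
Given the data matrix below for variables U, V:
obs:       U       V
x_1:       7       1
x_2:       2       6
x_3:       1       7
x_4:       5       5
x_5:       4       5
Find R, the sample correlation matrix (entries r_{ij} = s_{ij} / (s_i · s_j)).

Step 1 — column means:
  mean(U) = (7 + 2 + 1 + 5 + 4) / 5 = 19/5 = 3.8
  mean(V) = (1 + 6 + 7 + 5 + 5) / 5 = 24/5 = 4.8

Step 2 — sample variances and covariances s[i,j] = (1/(n-1)) · Σ_k (x_{k,i} - mean_i) · (x_{k,j} - mean_j), with n-1 = 4:
  s[U,U] = ((3.2)·(3.2) + (-1.8)·(-1.8) + (-2.8)·(-2.8) + (1.2)·(1.2) + (0.2)·(0.2)) / 4 = 22.8/4 = 5.7
  s[U,V] = ((3.2)·(-3.8) + (-1.8)·(1.2) + (-2.8)·(2.2) + (1.2)·(0.2) + (0.2)·(0.2)) / 4 = -20.2/4 = -5.05
  s[V,V] = ((-3.8)·(-3.8) + (1.2)·(1.2) + (2.2)·(2.2) + (0.2)·(0.2) + (0.2)·(0.2)) / 4 = 20.8/4 = 5.2
  Sample standard deviations s_i = √(s[i,i]):
  s(U) = √(5.7) = 2.3875
  s(V) = √(5.2) = 2.2804

Step 3 — r_{ij} = s_{ij} / (s_i · s_j):
  r[U,U] = 1 (diagonal).
  r[U,V] = -5.05 / (2.3875 · 2.2804) = -5.05 / 5.4443 = -0.9276
  r[V,V] = 1 (diagonal).

R is symmetric with unit diagonal. Assembling:

R = [[1, -0.9276],
 [-0.9276, 1]]


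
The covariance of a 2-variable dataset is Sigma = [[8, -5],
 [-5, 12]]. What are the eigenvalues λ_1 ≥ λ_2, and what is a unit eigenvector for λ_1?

Step 1 — characteristic polynomial of 2×2 Sigma:
  det(Sigma - λI) = λ² - trace · λ + det = 0.
  trace = 8 + 12 = 20, det = 8·12 - (-5)² = 71.
Step 2 — discriminant:
  Δ = trace² - 4·det = 400 - 284 = 116.
Step 3 — eigenvalues:
  λ = (trace ± √Δ)/2 = (20 ± 10.7703)/2,
  λ_1 = 15.3852,  λ_2 = 4.6148.

Step 4 — unit eigenvector for λ_1: solve (Sigma - λ_1 I)v = 0. First row:
  (8 - 15.3852)·v_x + (-5)·v_y = 0, i.e. (-7.3852)·v_x + (-5)·v_y = 0,
  so v ∝ (b, λ_1 - a) = (-5, 7.3852); multiply by -1 so the first entry is positive: u = (5, -7.3852).
  ||u|| = √((5)² + (-7.3852)²) = √(79.5407) ≈ 8.9186,
  v_1 = u/||u|| ≈ (0.5606, -0.8281) (||v_1|| = 1).

λ_1 = 15.3852,  λ_2 = 4.6148;  v_1 ≈ (0.5606, -0.8281)


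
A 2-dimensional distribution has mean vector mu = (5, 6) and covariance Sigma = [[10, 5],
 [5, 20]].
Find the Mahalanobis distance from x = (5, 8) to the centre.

Step 1 — centre the observation: (x - mu) = (0, 2).

Step 2 — invert Sigma. det(Sigma) = 10·20 - (5)² = 175.
  Sigma^{-1} = (1/det) · [[d, -b], [-b, a]] = [[0.1143, -0.0286],
 [-0.0286, 0.0571]].

Step 3 — form the quadratic (x - mu)^T · Sigma^{-1} · (x - mu):
  Sigma^{-1} · (x - mu) = (-0.0571, 0.1143).
  (x - mu)^T · [Sigma^{-1} · (x - mu)] = (0)·(-0.0571) + (2)·(0.1143) = 0.2286.

Step 4 — take square root: d = √(0.2286) ≈ 0.4781.

d(x, mu) = √(0.2286) ≈ 0.4781


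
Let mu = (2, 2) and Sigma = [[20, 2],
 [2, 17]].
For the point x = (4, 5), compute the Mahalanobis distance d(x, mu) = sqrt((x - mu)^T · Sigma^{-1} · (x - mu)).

Step 1 — centre the observation: (x - mu) = (2, 3).

Step 2 — invert Sigma. det(Sigma) = 20·17 - (2)² = 336.
  Sigma^{-1} = (1/det) · [[d, -b], [-b, a]] = [[0.0506, -0.006],
 [-0.006, 0.0595]].

Step 3 — form the quadratic (x - mu)^T · Sigma^{-1} · (x - mu):
  Sigma^{-1} · (x - mu) = (0.0833, 0.1667).
  (x - mu)^T · [Sigma^{-1} · (x - mu)] = (2)·(0.0833) + (3)·(0.1667) = 0.6667.

Step 4 — take square root: d = √(0.6667) ≈ 0.8165.

d(x, mu) = √(0.6667) ≈ 0.8165


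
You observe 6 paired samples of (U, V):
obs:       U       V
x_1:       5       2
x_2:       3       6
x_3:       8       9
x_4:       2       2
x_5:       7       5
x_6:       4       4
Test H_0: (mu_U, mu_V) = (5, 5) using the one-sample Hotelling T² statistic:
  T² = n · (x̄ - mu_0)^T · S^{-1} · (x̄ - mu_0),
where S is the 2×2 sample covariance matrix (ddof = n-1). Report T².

Step 1 — sample mean vector:
  mean(U) = (5 + 3 + 8 + 2 + 7 + 4) / 6 = 29/6 = 4.8333
  mean(V) = (2 + 6 + 9 + 2 + 5 + 4) / 6 = 28/6 = 4.6667
  x̄ = (4.8333, 4.6667),  deviation x̄ - mu_0 = (4.8333, 4.6667) - (5, 5) = (-0.1667, -0.3333).

Step 2 — sample covariance matrix, S[i,j] = (1/(n-1)) · Σ_k (x_{k,i} - mean_i) · (x_{k,j} - mean_j), divisor n-1 = 5:
  S[U,U] = ((0.1667)·(0.1667) + (-1.8333)·(-1.8333) + (3.1667)·(3.1667) + (-2.8333)·(-2.8333) + (2.1667)·(2.1667) + (-0.8333)·(-0.8333)) / 5 = 26.8333/5 = 5.3667
  S[U,V] = ((0.1667)·(-2.6667) + (-1.8333)·(1.3333) + (3.1667)·(4.3333) + (-2.8333)·(-2.6667) + (2.1667)·(0.3333) + (-0.8333)·(-0.6667)) / 5 = 19.6667/5 = 3.9333
  S[V,V] = ((-2.6667)·(-2.6667) + (1.3333)·(1.3333) + (4.3333)·(4.3333) + (-2.6667)·(-2.6667) + (0.3333)·(0.3333) + (-0.6667)·(-0.6667)) / 5 = 35.3333/5 = 7.0667
  S = [[5.3667, 3.9333],
 [3.9333, 7.0667]].

Step 3 — invert S. det(S) = 5.3667·7.0667 - (3.9333)² = 22.4533.
  S^{-1} = (1/det) · [[d, -b], [-b, a]] = [[0.3147, -0.1752],
 [-0.1752, 0.239]].

Step 4 — quadratic form (x̄ - mu_0)^T · S^{-1} · (x̄ - mu_0):
  S^{-1} · (x̄ - mu_0) = (0.0059, -0.0505),
  (x̄ - mu_0)^T · [...] = (-0.1667)·(0.0059) + (-0.3333)·(-0.0505) = 0.0158.

Step 5 — scale by n: T² = 6 · 0.0158 = 0.095.

T² ≈ 0.095


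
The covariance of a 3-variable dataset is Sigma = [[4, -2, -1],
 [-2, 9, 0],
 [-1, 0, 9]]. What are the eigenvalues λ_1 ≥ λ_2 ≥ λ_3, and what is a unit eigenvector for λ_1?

Step 1 — characteristic polynomial p(λ) = det(λI - Sigma) = λ³ - tr·λ² + c_1·λ - det, where tr = trace, c_1 = sum of the principal 2×2 minors, det = det(Sigma):
  tr = 4 + 9 + 9 = 22,
  c_1 = (4·9 - (-2)²) + (4·9 - (-1)²) + (9·9 - (0)²) = 32 + 35 + 81 = 148,
  det = 4·(9·9 - (0)²) - (-2)·((-2)·9 - (0)·(-1)) + (-1)·((-2)·(0) - 9·(-1)) = 4·(81) - (-2)·(-18) + (-1)·(9) = 279.
  So p(λ) = λ³ - 22λ² + 148λ - 279.
Step 2 — look for an integer root (rational root theorem: any rational root is an integer divisor of 279). Testing λ = 9:
  p(9) = 729 - 1782 + 1332 - 279 = 0  ✓
  Dividing out (λ - 9): p(λ) = (λ - 9)(λ² - 13λ + 31).
Step 3 — remaining eigenvalues from the quadratic λ² - 13λ + 31 = 0:
  Δ = 13² - 4·31 = 169 - 124 = 45,  λ = (13 ± √45)/2 = (13 ± 6.7082)/2 ≈ 9.8541 or 3.1459.
  Sorted: λ_1 = 9.8541,  λ_2 = 9,  λ_3 = 3.1459  (check: sum = 22 = tr ✓).

Step 4 — unit eigenvector for λ_1 ≈ 9.8541: v spans the null space of (Sigma - λ_1 I), whose rows are
  r_1 = (-5.8541, -2, -1),  r_2 = (-2, -0.8541, 0),  r_3 = (-1, 0, -0.8541).
  v is orthogonal to every row, so take v ∝ r_1 × r_2 = ((-2)·(0) - (-1)·(-0.8541), (-1)·(-2) - (-5.8541)·(0), (-5.8541)·(-0.8541) - (-2)·(-2)) ≈ (-0.8541, 2, 1).
  Rescale (multiply by -1 so the first nonzero entry is positive): u = (0.8541, -2, -1).
  ||u|| = √((0.8541)² + (-2)² + (-1)²) = √(5.7295) ≈ 2.3936,  v_1 = u/||u|| ≈ (0.3568, -0.8355, -0.4178) (||v_1|| = 1).

λ_1 = 9.8541,  λ_2 = 9,  λ_3 = 3.1459;  v_1 ≈ (0.3568, -0.8355, -0.4178)


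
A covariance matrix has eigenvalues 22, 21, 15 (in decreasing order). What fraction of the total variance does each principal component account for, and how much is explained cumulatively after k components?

Step 1 — total variance = trace(Sigma) = Σ λ_i = 22 + 21 + 15 = 58.

Step 2 — fraction explained by component i = λ_i / Σ λ:
  PC1: 22/58 = 0.3793
  PC2: 21/58 = 0.3621
  PC3: 15/58 = 0.2586

Step 3 — cumulative fraction after k components = (λ_1 + ... + λ_k) / Σ λ:
  k = 1: 22/58 = 0.3793
  k = 2: (22 + 21)/58 = 43/58 = 0.7414
  k = 3: (22 + 21 + 15)/58 = 58/58 = 1

Summary (fraction, with percent):

explained: PC1 0.3793 (37.93%), PC2 0.3621 (36.21%), PC3 0.2586 (25.86%);  cumulative: 0.3793, 0.7414, 1


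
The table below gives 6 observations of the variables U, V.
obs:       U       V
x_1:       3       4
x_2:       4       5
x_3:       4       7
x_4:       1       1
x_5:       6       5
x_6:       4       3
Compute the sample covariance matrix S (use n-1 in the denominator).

Step 1 — column means:
  mean(U) = (3 + 4 + 4 + 1 + 6 + 4) / 6 = 22/6 = 3.6667
  mean(V) = (4 + 5 + 7 + 1 + 5 + 3) / 6 = 25/6 = 4.1667

Step 2 — sample covariance S[i,j] = (1/(n-1)) · Σ_k (x_{k,i} - mean_i) · (x_{k,j} - mean_j), with n-1 = 5.
  S[U,U] = ((-0.6667)·(-0.6667) + (0.3333)·(0.3333) + (0.3333)·(0.3333) + (-2.6667)·(-2.6667) + (2.3333)·(2.3333) + (0.3333)·(0.3333)) / 5 = 13.3333/5 = 2.6667
  S[U,V] = ((-0.6667)·(-0.1667) + (0.3333)·(0.8333) + (0.3333)·(2.8333) + (-2.6667)·(-3.1667) + (2.3333)·(0.8333) + (0.3333)·(-1.1667)) / 5 = 11.3333/5 = 2.2667
  S[V,V] = ((-0.1667)·(-0.1667) + (0.8333)·(0.8333) + (2.8333)·(2.8333) + (-3.1667)·(-3.1667) + (0.8333)·(0.8333) + (-1.1667)·(-1.1667)) / 5 = 20.8333/5 = 4.1667

S is symmetric (S[j,i] = S[i,j]). Assembling:

S = [[2.6667, 2.2667],
 [2.2667, 4.1667]]


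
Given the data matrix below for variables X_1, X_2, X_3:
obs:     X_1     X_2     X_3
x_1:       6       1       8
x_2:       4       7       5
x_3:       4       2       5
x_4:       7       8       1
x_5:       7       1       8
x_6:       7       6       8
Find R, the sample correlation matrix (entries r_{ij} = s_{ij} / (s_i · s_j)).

Step 1 — column means:
  mean(X_1) = (6 + 4 + 4 + 7 + 7 + 7) / 6 = 35/6 = 5.8333
  mean(X_2) = (1 + 7 + 2 + 8 + 1 + 6) / 6 = 25/6 = 4.1667
  mean(X_3) = (8 + 5 + 5 + 1 + 8 + 8) / 6 = 35/6 = 5.8333

Step 2 — sample variances and covariances s[i,j] = (1/(n-1)) · Σ_k (x_{k,i} - mean_i) · (x_{k,j} - mean_j), with n-1 = 5:
  s[X_1,X_1] = ((0.1667)·(0.1667) + (-1.8333)·(-1.8333) + (-1.8333)·(-1.8333) + (1.1667)·(1.1667) + (1.1667)·(1.1667) + (1.1667)·(1.1667)) / 5 = 10.8333/5 = 2.1667
  s[X_1,X_2] = ((0.1667)·(-3.1667) + (-1.8333)·(2.8333) + (-1.8333)·(-2.1667) + (1.1667)·(3.8333) + (1.1667)·(-3.1667) + (1.1667)·(1.8333)) / 5 = 1.1667/5 = 0.2333
  s[X_1,X_3] = ((0.1667)·(2.1667) + (-1.8333)·(-0.8333) + (-1.8333)·(-0.8333) + (1.1667)·(-4.8333) + (1.1667)·(2.1667) + (1.1667)·(2.1667)) / 5 = 2.8333/5 = 0.5667
  s[X_2,X_2] = ((-3.1667)·(-3.1667) + (2.8333)·(2.8333) + (-2.1667)·(-2.1667) + (3.8333)·(3.8333) + (-3.1667)·(-3.1667) + (1.8333)·(1.8333)) / 5 = 50.8333/5 = 10.1667
  s[X_2,X_3] = ((-3.1667)·(2.1667) + (2.8333)·(-0.8333) + (-2.1667)·(-0.8333) + (3.8333)·(-4.8333) + (-3.1667)·(2.1667) + (1.8333)·(2.1667)) / 5 = -28.8333/5 = -5.7667
  s[X_3,X_3] = ((2.1667)·(2.1667) + (-0.8333)·(-0.8333) + (-0.8333)·(-0.8333) + (-4.8333)·(-4.8333) + (2.1667)·(2.1667) + (2.1667)·(2.1667)) / 5 = 38.8333/5 = 7.7667
  Sample standard deviations s_i = √(s[i,i]):
  s(X_1) = √(2.1667) = 1.472
  s(X_2) = √(10.1667) = 3.1885
  s(X_3) = √(7.7667) = 2.7869

Step 3 — r_{ij} = s_{ij} / (s_i · s_j):
  r[X_1,X_1] = 1 (diagonal).
  r[X_1,X_2] = 0.2333 / (1.472 · 3.1885) = 0.2333 / 4.6934 = 0.0497
  r[X_1,X_3] = 0.5667 / (1.472 · 2.7869) = 0.5667 / 4.1022 = 0.1381
  r[X_2,X_2] = 1 (diagonal).
  r[X_2,X_3] = -5.7667 / (3.1885 · 2.7869) = -5.7667 / 8.886 = -0.649
  r[X_3,X_3] = 1 (diagonal).

R is symmetric with unit diagonal. Assembling:

R = [[1, 0.0497, 0.1381],
 [0.0497, 1, -0.649],
 [0.1381, -0.649, 1]]


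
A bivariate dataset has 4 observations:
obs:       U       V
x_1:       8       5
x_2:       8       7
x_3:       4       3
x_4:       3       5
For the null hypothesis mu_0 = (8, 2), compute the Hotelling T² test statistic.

Step 1 — sample mean vector:
  mean(U) = (8 + 8 + 4 + 3) / 4 = 23/4 = 5.75
  mean(V) = (5 + 7 + 3 + 5) / 4 = 20/4 = 5
  x̄ = (5.75, 5),  deviation x̄ - mu_0 = (5.75, 5) - (8, 2) = (-2.25, 3).

Step 2 — sample covariance matrix, S[i,j] = (1/(n-1)) · Σ_k (x_{k,i} - mean_i) · (x_{k,j} - mean_j), divisor n-1 = 3:
  S[U,U] = ((2.25)·(2.25) + (2.25)·(2.25) + (-1.75)·(-1.75) + (-2.75)·(-2.75)) / 3 = 20.75/3 = 6.9167
  S[U,V] = ((2.25)·(0) + (2.25)·(2) + (-1.75)·(-2) + (-2.75)·(0)) / 3 = 8/3 = 2.6667
  S[V,V] = ((0)·(0) + (2)·(2) + (-2)·(-2) + (0)·(0)) / 3 = 8/3 = 2.6667
  S = [[6.9167, 2.6667],
 [2.6667, 2.6667]].

Step 3 — invert S. det(S) = 6.9167·2.6667 - (2.6667)² = 11.3333.
  S^{-1} = (1/det) · [[d, -b], [-b, a]] = [[0.2353, -0.2353],
 [-0.2353, 0.6103]].

Step 4 — quadratic form (x̄ - mu_0)^T · S^{-1} · (x̄ - mu_0):
  S^{-1} · (x̄ - mu_0) = (-1.2353, 2.3603),
  (x̄ - mu_0)^T · [...] = (-2.25)·(-1.2353) + (3)·(2.3603) = 9.8603.

Step 5 — scale by n: T² = 4 · 9.8603 = 39.4412.

T² ≈ 39.4412


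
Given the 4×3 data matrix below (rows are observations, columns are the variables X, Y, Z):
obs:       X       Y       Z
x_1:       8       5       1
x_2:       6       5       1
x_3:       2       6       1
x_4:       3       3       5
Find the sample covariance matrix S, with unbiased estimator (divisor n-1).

Step 1 — column means:
  mean(X) = (8 + 6 + 2 + 3) / 4 = 19/4 = 4.75
  mean(Y) = (5 + 5 + 6 + 3) / 4 = 19/4 = 4.75
  mean(Z) = (1 + 1 + 1 + 5) / 4 = 8/4 = 2

Step 2 — sample covariance S[i,j] = (1/(n-1)) · Σ_k (x_{k,i} - mean_i) · (x_{k,j} - mean_j), with n-1 = 3.
  S[X,X] = ((3.25)·(3.25) + (1.25)·(1.25) + (-2.75)·(-2.75) + (-1.75)·(-1.75)) / 3 = 22.75/3 = 7.5833
  S[X,Y] = ((3.25)·(0.25) + (1.25)·(0.25) + (-2.75)·(1.25) + (-1.75)·(-1.75)) / 3 = 0.75/3 = 0.25
  S[X,Z] = ((3.25)·(-1) + (1.25)·(-1) + (-2.75)·(-1) + (-1.75)·(3)) / 3 = -7/3 = -2.3333
  S[Y,Y] = ((0.25)·(0.25) + (0.25)·(0.25) + (1.25)·(1.25) + (-1.75)·(-1.75)) / 3 = 4.75/3 = 1.5833
  S[Y,Z] = ((0.25)·(-1) + (0.25)·(-1) + (1.25)·(-1) + (-1.75)·(3)) / 3 = -7/3 = -2.3333
  S[Z,Z] = ((-1)·(-1) + (-1)·(-1) + (-1)·(-1) + (3)·(3)) / 3 = 12/3 = 4

S is symmetric (S[j,i] = S[i,j]). Assembling:

S = [[7.5833, 0.25, -2.3333],
 [0.25, 1.5833, -2.3333],
 [-2.3333, -2.3333, 4]]


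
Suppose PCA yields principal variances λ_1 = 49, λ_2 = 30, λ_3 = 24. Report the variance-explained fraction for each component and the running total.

Step 1 — total variance = trace(Sigma) = Σ λ_i = 49 + 30 + 24 = 103.

Step 2 — fraction explained by component i = λ_i / Σ λ:
  PC1: 49/103 = 0.4757
  PC2: 30/103 = 0.2913
  PC3: 24/103 = 0.233

Step 3 — cumulative fraction after k components = (λ_1 + ... + λ_k) / Σ λ:
  k = 1: 49/103 = 0.4757
  k = 2: (49 + 30)/103 = 79/103 = 0.767
  k = 3: (49 + 30 + 24)/103 = 103/103 = 1

Summary (fraction, with percent):

explained: PC1 0.4757 (47.57%), PC2 0.2913 (29.13%), PC3 0.233 (23.3%);  cumulative: 0.4757, 0.767, 1


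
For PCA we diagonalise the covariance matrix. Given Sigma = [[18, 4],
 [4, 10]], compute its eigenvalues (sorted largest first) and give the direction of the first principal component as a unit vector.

Step 1 — characteristic polynomial of 2×2 Sigma:
  det(Sigma - λI) = λ² - trace · λ + det = 0.
  trace = 18 + 10 = 28, det = 18·10 - (4)² = 164.
Step 2 — discriminant:
  Δ = trace² - 4·det = 784 - 656 = 128.
Step 3 — eigenvalues:
  λ = (trace ± √Δ)/2 = (28 ± 11.3137)/2,
  λ_1 = 19.6569,  λ_2 = 8.3431.

Step 4 — unit eigenvector for λ_1: solve (Sigma - λ_1 I)v = 0. First row:
  (18 - 19.6569)·v_x + (4)·v_y = 0, i.e. (-1.6569)·v_x + (4)·v_y = 0,
  so v ∝ (b, λ_1 - a) = (4, 1.6569) = u.
  ||u|| = √((4)² + (1.6569)²) = √(18.7452) ≈ 4.3296,
  v_1 = u/||u|| ≈ (0.9239, 0.3827) (||v_1|| = 1).

λ_1 = 19.6569,  λ_2 = 8.3431;  v_1 ≈ (0.9239, 0.3827)


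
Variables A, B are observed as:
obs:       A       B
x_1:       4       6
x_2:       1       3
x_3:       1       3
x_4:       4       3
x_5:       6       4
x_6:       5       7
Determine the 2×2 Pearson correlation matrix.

Step 1 — column means:
  mean(A) = (4 + 1 + 1 + 4 + 6 + 5) / 6 = 21/6 = 3.5
  mean(B) = (6 + 3 + 3 + 3 + 4 + 7) / 6 = 26/6 = 4.3333

Step 2 — sample variances and covariances s[i,j] = (1/(n-1)) · Σ_k (x_{k,i} - mean_i) · (x_{k,j} - mean_j), with n-1 = 5:
  s[A,A] = ((0.5)·(0.5) + (-2.5)·(-2.5) + (-2.5)·(-2.5) + (0.5)·(0.5) + (2.5)·(2.5) + (1.5)·(1.5)) / 5 = 21.5/5 = 4.3
  s[A,B] = ((0.5)·(1.6667) + (-2.5)·(-1.3333) + (-2.5)·(-1.3333) + (0.5)·(-1.3333) + (2.5)·(-0.3333) + (1.5)·(2.6667)) / 5 = 10/5 = 2
  s[B,B] = ((1.6667)·(1.6667) + (-1.3333)·(-1.3333) + (-1.3333)·(-1.3333) + (-1.3333)·(-1.3333) + (-0.3333)·(-0.3333) + (2.6667)·(2.6667)) / 5 = 15.3333/5 = 3.0667
  Sample standard deviations s_i = √(s[i,i]):
  s(A) = √(4.3) = 2.0736
  s(B) = √(3.0667) = 1.7512

Step 3 — r_{ij} = s_{ij} / (s_i · s_j):
  r[A,A] = 1 (diagonal).
  r[A,B] = 2 / (2.0736 · 1.7512) = 2 / 3.6313 = 0.5508
  r[B,B] = 1 (diagonal).

R is symmetric with unit diagonal. Assembling:

R = [[1, 0.5508],
 [0.5508, 1]]


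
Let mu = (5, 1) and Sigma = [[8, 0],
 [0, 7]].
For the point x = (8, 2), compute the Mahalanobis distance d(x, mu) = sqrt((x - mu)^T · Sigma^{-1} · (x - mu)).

Step 1 — centre the observation: (x - mu) = (3, 1).

Step 2 — invert Sigma. det(Sigma) = 8·7 - (0)² = 56.
  Sigma^{-1} = (1/det) · [[d, -b], [-b, a]] = [[0.125, 0],
 [0, 0.1429]].

Step 3 — form the quadratic (x - mu)^T · Sigma^{-1} · (x - mu):
  Sigma^{-1} · (x - mu) = (0.375, 0.1429).
  (x - mu)^T · [Sigma^{-1} · (x - mu)] = (3)·(0.375) + (1)·(0.1429) = 1.2679.

Step 4 — take square root: d = √(1.2679) ≈ 1.126.

d(x, mu) = √(1.2679) ≈ 1.126


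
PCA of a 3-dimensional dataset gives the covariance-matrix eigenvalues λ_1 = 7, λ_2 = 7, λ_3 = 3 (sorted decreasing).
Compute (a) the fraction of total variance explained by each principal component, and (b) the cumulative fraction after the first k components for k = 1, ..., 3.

Step 1 — total variance = trace(Sigma) = Σ λ_i = 7 + 7 + 3 = 17.

Step 2 — fraction explained by component i = λ_i / Σ λ:
  PC1: 7/17 = 0.4118
  PC2: 7/17 = 0.4118
  PC3: 3/17 = 0.1765

Step 3 — cumulative fraction after k components = (λ_1 + ... + λ_k) / Σ λ:
  k = 1: 7/17 = 0.4118
  k = 2: (7 + 7)/17 = 14/17 = 0.8235
  k = 3: (7 + 7 + 3)/17 = 17/17 = 1

Summary (fraction, with percent):

explained: PC1 0.4118 (41.18%), PC2 0.4118 (41.18%), PC3 0.1765 (17.65%);  cumulative: 0.4118, 0.8235, 1


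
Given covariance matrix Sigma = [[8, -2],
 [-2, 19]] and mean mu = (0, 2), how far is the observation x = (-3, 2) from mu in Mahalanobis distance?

Step 1 — centre the observation: (x - mu) = (-3, 0).

Step 2 — invert Sigma. det(Sigma) = 8·19 - (-2)² = 148.
  Sigma^{-1} = (1/det) · [[d, -b], [-b, a]] = [[0.1284, 0.0135],
 [0.0135, 0.0541]].

Step 3 — form the quadratic (x - mu)^T · Sigma^{-1} · (x - mu):
  Sigma^{-1} · (x - mu) = (-0.3851, -0.0405).
  (x - mu)^T · [Sigma^{-1} · (x - mu)] = (-3)·(-0.3851) + (0)·(-0.0405) = 1.1554.

Step 4 — take square root: d = √(1.1554) ≈ 1.0749.

d(x, mu) = √(1.1554) ≈ 1.0749


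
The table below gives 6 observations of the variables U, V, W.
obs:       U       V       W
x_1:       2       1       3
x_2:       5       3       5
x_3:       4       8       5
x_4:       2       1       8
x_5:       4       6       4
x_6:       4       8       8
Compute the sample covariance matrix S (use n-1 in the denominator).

Step 1 — column means:
  mean(U) = (2 + 5 + 4 + 2 + 4 + 4) / 6 = 21/6 = 3.5
  mean(V) = (1 + 3 + 8 + 1 + 6 + 8) / 6 = 27/6 = 4.5
  mean(W) = (3 + 5 + 5 + 8 + 4 + 8) / 6 = 33/6 = 5.5

Step 2 — sample covariance S[i,j] = (1/(n-1)) · Σ_k (x_{k,i} - mean_i) · (x_{k,j} - mean_j), with n-1 = 5.
  S[U,U] = ((-1.5)·(-1.5) + (1.5)·(1.5) + (0.5)·(0.5) + (-1.5)·(-1.5) + (0.5)·(0.5) + (0.5)·(0.5)) / 5 = 7.5/5 = 1.5
  S[U,V] = ((-1.5)·(-3.5) + (1.5)·(-1.5) + (0.5)·(3.5) + (-1.5)·(-3.5) + (0.5)·(1.5) + (0.5)·(3.5)) / 5 = 12.5/5 = 2.5
  S[U,W] = ((-1.5)·(-2.5) + (1.5)·(-0.5) + (0.5)·(-0.5) + (-1.5)·(2.5) + (0.5)·(-1.5) + (0.5)·(2.5)) / 5 = -0.5/5 = -0.1
  S[V,V] = ((-3.5)·(-3.5) + (-1.5)·(-1.5) + (3.5)·(3.5) + (-3.5)·(-3.5) + (1.5)·(1.5) + (3.5)·(3.5)) / 5 = 53.5/5 = 10.7
  S[V,W] = ((-3.5)·(-2.5) + (-1.5)·(-0.5) + (3.5)·(-0.5) + (-3.5)·(2.5) + (1.5)·(-1.5) + (3.5)·(2.5)) / 5 = 5.5/5 = 1.1
  S[W,W] = ((-2.5)·(-2.5) + (-0.5)·(-0.5) + (-0.5)·(-0.5) + (2.5)·(2.5) + (-1.5)·(-1.5) + (2.5)·(2.5)) / 5 = 21.5/5 = 4.3

S is symmetric (S[j,i] = S[i,j]). Assembling:

S = [[1.5, 2.5, -0.1],
 [2.5, 10.7, 1.1],
 [-0.1, 1.1, 4.3]]


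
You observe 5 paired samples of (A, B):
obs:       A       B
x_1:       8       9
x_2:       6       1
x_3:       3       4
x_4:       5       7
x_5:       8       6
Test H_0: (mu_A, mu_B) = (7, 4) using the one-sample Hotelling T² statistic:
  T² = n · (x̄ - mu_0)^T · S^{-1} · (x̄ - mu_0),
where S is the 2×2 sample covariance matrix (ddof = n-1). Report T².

Step 1 — sample mean vector:
  mean(A) = (8 + 6 + 3 + 5 + 8) / 5 = 30/5 = 6
  mean(B) = (9 + 1 + 4 + 7 + 6) / 5 = 27/5 = 5.4
  x̄ = (6, 5.4),  deviation x̄ - mu_0 = (6, 5.4) - (7, 4) = (-1, 1.4).

Step 2 — sample covariance matrix, S[i,j] = (1/(n-1)) · Σ_k (x_{k,i} - mean_i) · (x_{k,j} - mean_j), divisor n-1 = 4:
  S[A,A] = ((2)·(2) + (0)·(0) + (-3)·(-3) + (-1)·(-1) + (2)·(2)) / 4 = 18/4 = 4.5
  S[A,B] = ((2)·(3.6) + (0)·(-4.4) + (-3)·(-1.4) + (-1)·(1.6) + (2)·(0.6)) / 4 = 11/4 = 2.75
  S[B,B] = ((3.6)·(3.6) + (-4.4)·(-4.4) + (-1.4)·(-1.4) + (1.6)·(1.6) + (0.6)·(0.6)) / 4 = 37.2/4 = 9.3
  S = [[4.5, 2.75],
 [2.75, 9.3]].

Step 3 — invert S. det(S) = 4.5·9.3 - (2.75)² = 34.2875.
  S^{-1} = (1/det) · [[d, -b], [-b, a]] = [[0.2712, -0.0802],
 [-0.0802, 0.1312]].

Step 4 — quadratic form (x̄ - mu_0)^T · S^{-1} · (x̄ - mu_0):
  S^{-1} · (x̄ - mu_0) = (-0.3835, 0.2639),
  (x̄ - mu_0)^T · [...] = (-1)·(-0.3835) + (1.4)·(0.2639) = 0.753.

Step 5 — scale by n: T² = 5 · 0.753 = 3.7652.

T² ≈ 3.7652


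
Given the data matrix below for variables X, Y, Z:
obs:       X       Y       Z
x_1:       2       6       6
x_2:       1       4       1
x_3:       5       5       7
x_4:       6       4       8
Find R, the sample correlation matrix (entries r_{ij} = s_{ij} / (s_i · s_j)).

Step 1 — column means:
  mean(X) = (2 + 1 + 5 + 6) / 4 = 14/4 = 3.5
  mean(Y) = (6 + 4 + 5 + 4) / 4 = 19/4 = 4.75
  mean(Z) = (6 + 1 + 7 + 8) / 4 = 22/4 = 5.5

Step 2 — sample variances and covariances s[i,j] = (1/(n-1)) · Σ_k (x_{k,i} - mean_i) · (x_{k,j} - mean_j), with n-1 = 3:
  s[X,X] = ((-1.5)·(-1.5) + (-2.5)·(-2.5) + (1.5)·(1.5) + (2.5)·(2.5)) / 3 = 17/3 = 5.6667
  s[X,Y] = ((-1.5)·(1.25) + (-2.5)·(-0.75) + (1.5)·(0.25) + (2.5)·(-0.75)) / 3 = -1.5/3 = -0.5
  s[X,Z] = ((-1.5)·(0.5) + (-2.5)·(-4.5) + (1.5)·(1.5) + (2.5)·(2.5)) / 3 = 19/3 = 6.3333
  s[Y,Y] = ((1.25)·(1.25) + (-0.75)·(-0.75) + (0.25)·(0.25) + (-0.75)·(-0.75)) / 3 = 2.75/3 = 0.9167
  s[Y,Z] = ((1.25)·(0.5) + (-0.75)·(-4.5) + (0.25)·(1.5) + (-0.75)·(2.5)) / 3 = 2.5/3 = 0.8333
  s[Z,Z] = ((0.5)·(0.5) + (-4.5)·(-4.5) + (1.5)·(1.5) + (2.5)·(2.5)) / 3 = 29/3 = 9.6667
  Sample standard deviations s_i = √(s[i,i]):
  s(X) = √(5.6667) = 2.3805
  s(Y) = √(0.9167) = 0.9574
  s(Z) = √(9.6667) = 3.1091

Step 3 — r_{ij} = s_{ij} / (s_i · s_j):
  r[X,X] = 1 (diagonal).
  r[X,Y] = -0.5 / (2.3805 · 0.9574) = -0.5 / 2.2791 = -0.2194
  r[X,Z] = 6.3333 / (2.3805 · 3.1091) = 6.3333 / 7.4012 = 0.8557
  r[Y,Y] = 1 (diagonal).
  r[Y,Z] = 0.8333 / (0.9574 · 3.1091) = 0.8333 / 2.9768 = 0.2799
  r[Z,Z] = 1 (diagonal).

R is symmetric with unit diagonal. Assembling:

R = [[1, -0.2194, 0.8557],
 [-0.2194, 1, 0.2799],
 [0.8557, 0.2799, 1]]


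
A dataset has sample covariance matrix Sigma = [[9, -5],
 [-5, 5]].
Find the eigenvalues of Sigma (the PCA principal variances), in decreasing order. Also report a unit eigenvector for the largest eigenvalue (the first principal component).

Step 1 — characteristic polynomial of 2×2 Sigma:
  det(Sigma - λI) = λ² - trace · λ + det = 0.
  trace = 9 + 5 = 14, det = 9·5 - (-5)² = 20.
Step 2 — discriminant:
  Δ = trace² - 4·det = 196 - 80 = 116.
Step 3 — eigenvalues:
  λ = (trace ± √Δ)/2 = (14 ± 10.7703)/2,
  λ_1 = 12.3852,  λ_2 = 1.6148.

Step 4 — unit eigenvector for λ_1: solve (Sigma - λ_1 I)v = 0. First row:
  (9 - 12.3852)·v_x + (-5)·v_y = 0, i.e. (-3.3852)·v_x + (-5)·v_y = 0,
  so v ∝ (b, λ_1 - a) = (-5, 3.3852); multiply by -1 so the first entry is positive: u = (5, -3.3852).
  ||u|| = √((5)² + (-3.3852)²) = √(36.4593) ≈ 6.0382,
  v_1 = u/||u|| ≈ (0.8281, -0.5606) (||v_1|| = 1).

λ_1 = 12.3852,  λ_2 = 1.6148;  v_1 ≈ (0.8281, -0.5606)


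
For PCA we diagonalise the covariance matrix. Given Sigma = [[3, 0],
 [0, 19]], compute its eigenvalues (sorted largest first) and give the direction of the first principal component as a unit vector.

Step 1 — characteristic polynomial of 2×2 Sigma:
  det(Sigma - λI) = λ² - trace · λ + det = 0.
  trace = 3 + 19 = 22, det = 3·19 - (0)² = 57.
Step 2 — discriminant:
  Δ = trace² - 4·det = 484 - 228 = 256.
Step 3 — eigenvalues:
  λ = (trace ± √Δ)/2 = (22 ± 16)/2,
  λ_1 = 19,  λ_2 = 3.

Step 4 — unit eigenvector for λ_1: Sigma is diagonal, so its eigenvectors are the coordinate axes. λ_1 = 19 is the diagonal entry on the second coordinate axis, hence
  v_1 = (0, 1) (||v_1|| = 1).

λ_1 = 19,  λ_2 = 3;  v_1 ≈ (0, 1)


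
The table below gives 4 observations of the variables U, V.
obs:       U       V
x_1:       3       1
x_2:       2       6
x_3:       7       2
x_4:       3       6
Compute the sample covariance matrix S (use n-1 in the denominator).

Step 1 — column means:
  mean(U) = (3 + 2 + 7 + 3) / 4 = 15/4 = 3.75
  mean(V) = (1 + 6 + 2 + 6) / 4 = 15/4 = 3.75

Step 2 — sample covariance S[i,j] = (1/(n-1)) · Σ_k (x_{k,i} - mean_i) · (x_{k,j} - mean_j), with n-1 = 3.
  S[U,U] = ((-0.75)·(-0.75) + (-1.75)·(-1.75) + (3.25)·(3.25) + (-0.75)·(-0.75)) / 3 = 14.75/3 = 4.9167
  S[U,V] = ((-0.75)·(-2.75) + (-1.75)·(2.25) + (3.25)·(-1.75) + (-0.75)·(2.25)) / 3 = -9.25/3 = -3.0833
  S[V,V] = ((-2.75)·(-2.75) + (2.25)·(2.25) + (-1.75)·(-1.75) + (2.25)·(2.25)) / 3 = 20.75/3 = 6.9167

S is symmetric (S[j,i] = S[i,j]). Assembling:

S = [[4.9167, -3.0833],
 [-3.0833, 6.9167]]


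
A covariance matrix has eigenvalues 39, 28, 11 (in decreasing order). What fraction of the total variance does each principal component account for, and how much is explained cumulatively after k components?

Step 1 — total variance = trace(Sigma) = Σ λ_i = 39 + 28 + 11 = 78.

Step 2 — fraction explained by component i = λ_i / Σ λ:
  PC1: 39/78 = 0.5
  PC2: 28/78 = 0.359
  PC3: 11/78 = 0.141

Step 3 — cumulative fraction after k components = (λ_1 + ... + λ_k) / Σ λ:
  k = 1: 39/78 = 0.5
  k = 2: (39 + 28)/78 = 67/78 = 0.859
  k = 3: (39 + 28 + 11)/78 = 78/78 = 1

Summary (fraction, with percent):

explained: PC1 0.5 (50%), PC2 0.359 (35.9%), PC3 0.141 (14.1%);  cumulative: 0.5, 0.859, 1


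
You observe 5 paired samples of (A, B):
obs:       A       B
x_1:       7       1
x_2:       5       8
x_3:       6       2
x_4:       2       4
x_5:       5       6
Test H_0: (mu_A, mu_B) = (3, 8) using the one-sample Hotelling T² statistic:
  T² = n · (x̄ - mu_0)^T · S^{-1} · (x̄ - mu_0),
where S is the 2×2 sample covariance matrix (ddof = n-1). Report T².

Step 1 — sample mean vector:
  mean(A) = (7 + 5 + 6 + 2 + 5) / 5 = 25/5 = 5
  mean(B) = (1 + 8 + 2 + 4 + 6) / 5 = 21/5 = 4.2
  x̄ = (5, 4.2),  deviation x̄ - mu_0 = (5, 4.2) - (3, 8) = (2, -3.8).

Step 2 — sample covariance matrix, S[i,j] = (1/(n-1)) · Σ_k (x_{k,i} - mean_i) · (x_{k,j} - mean_j), divisor n-1 = 4:
  S[A,A] = ((2)·(2) + (0)·(0) + (1)·(1) + (-3)·(-3) + (0)·(0)) / 4 = 14/4 = 3.5
  S[A,B] = ((2)·(-3.2) + (0)·(3.8) + (1)·(-2.2) + (-3)·(-0.2) + (0)·(1.8)) / 4 = -8/4 = -2
  S[B,B] = ((-3.2)·(-3.2) + (3.8)·(3.8) + (-2.2)·(-2.2) + (-0.2)·(-0.2) + (1.8)·(1.8)) / 4 = 32.8/4 = 8.2
  S = [[3.5, -2],
 [-2, 8.2]].

Step 3 — invert S. det(S) = 3.5·8.2 - (-2)² = 24.7.
  S^{-1} = (1/det) · [[d, -b], [-b, a]] = [[0.332, 0.081],
 [0.081, 0.1417]].

Step 4 — quadratic form (x̄ - mu_0)^T · S^{-1} · (x̄ - mu_0):
  S^{-1} · (x̄ - mu_0) = (0.3563, -0.3765),
  (x̄ - mu_0)^T · [...] = (2)·(0.3563) + (-3.8)·(-0.3765) = 2.1433.

Step 5 — scale by n: T² = 5 · 2.1433 = 10.7166.

T² ≈ 10.7166


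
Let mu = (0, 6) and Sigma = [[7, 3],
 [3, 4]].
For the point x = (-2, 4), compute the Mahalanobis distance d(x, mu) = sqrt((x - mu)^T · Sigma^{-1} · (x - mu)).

Step 1 — centre the observation: (x - mu) = (-2, -2).

Step 2 — invert Sigma. det(Sigma) = 7·4 - (3)² = 19.
  Sigma^{-1} = (1/det) · [[d, -b], [-b, a]] = [[0.2105, -0.1579],
 [-0.1579, 0.3684]].

Step 3 — form the quadratic (x - mu)^T · Sigma^{-1} · (x - mu):
  Sigma^{-1} · (x - mu) = (-0.1053, -0.4211).
  (x - mu)^T · [Sigma^{-1} · (x - mu)] = (-2)·(-0.1053) + (-2)·(-0.4211) = 1.0526.

Step 4 — take square root: d = √(1.0526) ≈ 1.026.

d(x, mu) = √(1.0526) ≈ 1.026


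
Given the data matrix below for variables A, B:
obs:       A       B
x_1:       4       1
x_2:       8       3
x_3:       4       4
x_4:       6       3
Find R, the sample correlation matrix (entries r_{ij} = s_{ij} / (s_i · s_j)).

Step 1 — column means:
  mean(A) = (4 + 8 + 4 + 6) / 4 = 22/4 = 5.5
  mean(B) = (1 + 3 + 4 + 3) / 4 = 11/4 = 2.75

Step 2 — sample variances and covariances s[i,j] = (1/(n-1)) · Σ_k (x_{k,i} - mean_i) · (x_{k,j} - mean_j), with n-1 = 3:
  s[A,A] = ((-1.5)·(-1.5) + (2.5)·(2.5) + (-1.5)·(-1.5) + (0.5)·(0.5)) / 3 = 11/3 = 3.6667
  s[A,B] = ((-1.5)·(-1.75) + (2.5)·(0.25) + (-1.5)·(1.25) + (0.5)·(0.25)) / 3 = 1.5/3 = 0.5
  s[B,B] = ((-1.75)·(-1.75) + (0.25)·(0.25) + (1.25)·(1.25) + (0.25)·(0.25)) / 3 = 4.75/3 = 1.5833
  Sample standard deviations s_i = √(s[i,i]):
  s(A) = √(3.6667) = 1.9149
  s(B) = √(1.5833) = 1.2583

Step 3 — r_{ij} = s_{ij} / (s_i · s_j):
  r[A,A] = 1 (diagonal).
  r[A,B] = 0.5 / (1.9149 · 1.2583) = 0.5 / 2.4095 = 0.2075
  r[B,B] = 1 (diagonal).

R is symmetric with unit diagonal. Assembling:

R = [[1, 0.2075],
 [0.2075, 1]]


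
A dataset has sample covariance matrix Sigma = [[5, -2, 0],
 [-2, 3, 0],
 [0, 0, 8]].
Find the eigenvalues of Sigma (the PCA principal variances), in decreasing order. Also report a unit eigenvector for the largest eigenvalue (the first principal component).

Step 1 — characteristic polynomial p(λ) = det(λI - Sigma) = λ³ - tr·λ² + c_1·λ - det, where tr = trace, c_1 = sum of the principal 2×2 minors, det = det(Sigma):
  tr = 5 + 3 + 8 = 16,
  c_1 = (5·3 - (-2)²) + (5·8 - (0)²) + (3·8 - (0)²) = 11 + 40 + 24 = 75,
  det = 5·(3·8 - (0)²) - (-2)·((-2)·8 - (0)·(0)) + (0)·((-2)·(0) - 3·(0)) = 5·(24) - (-2)·(-16) + (0)·(0) = 88.
  So p(λ) = λ³ - 16λ² + 75λ - 88.
Step 2 — look for an integer root (rational root theorem: any rational root is an integer divisor of 88). Testing λ = 8:
  p(8) = 512 - 1024 + 600 - 88 = 0  ✓
  Dividing out (λ - 8): p(λ) = (λ - 8)(λ² - 8λ + 11).
Step 3 — remaining eigenvalues from the quadratic λ² - 8λ + 11 = 0:
  Δ = 8² - 4·11 = 64 - 44 = 20,  λ = (8 ± √20)/2 = (8 ± 4.4721)/2 ≈ 6.2361 or 1.7639.
  Sorted: λ_1 = 8,  λ_2 = 6.2361,  λ_3 = 1.7639  (check: sum = 16 = tr ✓).

Step 4 — unit eigenvector for λ_1 = 8: v spans the null space of (Sigma - λ_1 I), whose rows are
  r_1 = (-3, -2, 0),  r_2 = (-2, -5, 0),  r_3 = (0, 0, 0).
  v is orthogonal to every row, so take v ∝ r_1 × r_2 = ((-2)·(0) - (0)·(-5), (0)·(-2) - (-3)·(0), (-3)·(-5) - (-2)·(-2)) = (0, 0, 11).
  Rescale (divide by 11): u = (0, 0, 1).
  ||u|| = √((0)² + (0)² + (1)²) = √(1) = 1,  v_1 = u/||u|| ≈ (0, 0, 1) (||v_1|| = 1).

λ_1 = 8,  λ_2 = 6.2361,  λ_3 = 1.7639;  v_1 ≈ (0, 0, 1)


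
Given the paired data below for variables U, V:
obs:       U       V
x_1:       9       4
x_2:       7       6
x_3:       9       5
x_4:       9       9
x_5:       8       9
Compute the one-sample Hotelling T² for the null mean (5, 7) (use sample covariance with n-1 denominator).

Step 1 — sample mean vector:
  mean(U) = (9 + 7 + 9 + 9 + 8) / 5 = 42/5 = 8.4
  mean(V) = (4 + 6 + 5 + 9 + 9) / 5 = 33/5 = 6.6
  x̄ = (8.4, 6.6),  deviation x̄ - mu_0 = (8.4, 6.6) - (5, 7) = (3.4, -0.4).

Step 2 — sample covariance matrix, S[i,j] = (1/(n-1)) · Σ_k (x_{k,i} - mean_i) · (x_{k,j} - mean_j), divisor n-1 = 4:
  S[U,U] = ((0.6)·(0.6) + (-1.4)·(-1.4) + (0.6)·(0.6) + (0.6)·(0.6) + (-0.4)·(-0.4)) / 4 = 3.2/4 = 0.8
  S[U,V] = ((0.6)·(-2.6) + (-1.4)·(-0.6) + (0.6)·(-1.6) + (0.6)·(2.4) + (-0.4)·(2.4)) / 4 = -1.2/4 = -0.3
  S[V,V] = ((-2.6)·(-2.6) + (-0.6)·(-0.6) + (-1.6)·(-1.6) + (2.4)·(2.4) + (2.4)·(2.4)) / 4 = 21.2/4 = 5.3
  S = [[0.8, -0.3],
 [-0.3, 5.3]].

Step 3 — invert S. det(S) = 0.8·5.3 - (-0.3)² = 4.15.
  S^{-1} = (1/det) · [[d, -b], [-b, a]] = [[1.2771, 0.0723],
 [0.0723, 0.1928]].

Step 4 — quadratic form (x̄ - mu_0)^T · S^{-1} · (x̄ - mu_0):
  S^{-1} · (x̄ - mu_0) = (4.3133, 0.1687),
  (x̄ - mu_0)^T · [...] = (3.4)·(4.3133) + (-0.4)·(0.1687) = 14.5976.

Step 5 — scale by n: T² = 5 · 14.5976 = 72.988.

T² ≈ 72.988


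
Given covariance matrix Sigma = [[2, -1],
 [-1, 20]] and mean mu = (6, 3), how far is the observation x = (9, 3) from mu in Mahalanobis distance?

Step 1 — centre the observation: (x - mu) = (3, 0).

Step 2 — invert Sigma. det(Sigma) = 2·20 - (-1)² = 39.
  Sigma^{-1} = (1/det) · [[d, -b], [-b, a]] = [[0.5128, 0.0256],
 [0.0256, 0.0513]].

Step 3 — form the quadratic (x - mu)^T · Sigma^{-1} · (x - mu):
  Sigma^{-1} · (x - mu) = (1.5385, 0.0769).
  (x - mu)^T · [Sigma^{-1} · (x - mu)] = (3)·(1.5385) + (0)·(0.0769) = 4.6154.

Step 4 — take square root: d = √(4.6154) ≈ 2.1483.

d(x, mu) = √(4.6154) ≈ 2.1483


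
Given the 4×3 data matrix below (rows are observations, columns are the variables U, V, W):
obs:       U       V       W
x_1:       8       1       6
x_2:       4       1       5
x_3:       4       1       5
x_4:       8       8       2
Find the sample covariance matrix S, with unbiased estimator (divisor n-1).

Step 1 — column means:
  mean(U) = (8 + 4 + 4 + 8) / 4 = 24/4 = 6
  mean(V) = (1 + 1 + 1 + 8) / 4 = 11/4 = 2.75
  mean(W) = (6 + 5 + 5 + 2) / 4 = 18/4 = 4.5

Step 2 — sample covariance S[i,j] = (1/(n-1)) · Σ_k (x_{k,i} - mean_i) · (x_{k,j} - mean_j), with n-1 = 3.
  S[U,U] = ((2)·(2) + (-2)·(-2) + (-2)·(-2) + (2)·(2)) / 3 = 16/3 = 5.3333
  S[U,V] = ((2)·(-1.75) + (-2)·(-1.75) + (-2)·(-1.75) + (2)·(5.25)) / 3 = 14/3 = 4.6667
  S[U,W] = ((2)·(1.5) + (-2)·(0.5) + (-2)·(0.5) + (2)·(-2.5)) / 3 = -4/3 = -1.3333
  S[V,V] = ((-1.75)·(-1.75) + (-1.75)·(-1.75) + (-1.75)·(-1.75) + (5.25)·(5.25)) / 3 = 36.75/3 = 12.25
  S[V,W] = ((-1.75)·(1.5) + (-1.75)·(0.5) + (-1.75)·(0.5) + (5.25)·(-2.5)) / 3 = -17.5/3 = -5.8333
  S[W,W] = ((1.5)·(1.5) + (0.5)·(0.5) + (0.5)·(0.5) + (-2.5)·(-2.5)) / 3 = 9/3 = 3

S is symmetric (S[j,i] = S[i,j]). Assembling:

S = [[5.3333, 4.6667, -1.3333],
 [4.6667, 12.25, -5.8333],
 [-1.3333, -5.8333, 3]]


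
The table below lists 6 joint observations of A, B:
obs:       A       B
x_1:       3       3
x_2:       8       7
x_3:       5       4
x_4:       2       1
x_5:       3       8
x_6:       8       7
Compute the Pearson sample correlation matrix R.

Step 1 — column means:
  mean(A) = (3 + 8 + 5 + 2 + 3 + 8) / 6 = 29/6 = 4.8333
  mean(B) = (3 + 7 + 4 + 1 + 8 + 7) / 6 = 30/6 = 5

Step 2 — sample variances and covariances s[i,j] = (1/(n-1)) · Σ_k (x_{k,i} - mean_i) · (x_{k,j} - mean_j), with n-1 = 5:
  s[A,A] = ((-1.8333)·(-1.8333) + (3.1667)·(3.1667) + (0.1667)·(0.1667) + (-2.8333)·(-2.8333) + (-1.8333)·(-1.8333) + (3.1667)·(3.1667)) / 5 = 34.8333/5 = 6.9667
  s[A,B] = ((-1.8333)·(-2) + (3.1667)·(2) + (0.1667)·(-1) + (-2.8333)·(-4) + (-1.8333)·(3) + (3.1667)·(2)) / 5 = 22/5 = 4.4
  s[B,B] = ((-2)·(-2) + (2)·(2) + (-1)·(-1) + (-4)·(-4) + (3)·(3) + (2)·(2)) / 5 = 38/5 = 7.6
  Sample standard deviations s_i = √(s[i,i]):
  s(A) = √(6.9667) = 2.6394
  s(B) = √(7.6) = 2.7568

Step 3 — r_{ij} = s_{ij} / (s_i · s_j):
  r[A,A] = 1 (diagonal).
  r[A,B] = 4.4 / (2.6394 · 2.7568) = 4.4 / 7.2764 = 0.6047
  r[B,B] = 1 (diagonal).

R is symmetric with unit diagonal. Assembling:

R = [[1, 0.6047],
 [0.6047, 1]]


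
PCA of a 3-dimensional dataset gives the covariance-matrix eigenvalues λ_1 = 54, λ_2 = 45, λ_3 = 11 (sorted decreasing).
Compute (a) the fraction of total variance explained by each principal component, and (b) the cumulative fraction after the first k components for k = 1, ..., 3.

Step 1 — total variance = trace(Sigma) = Σ λ_i = 54 + 45 + 11 = 110.

Step 2 — fraction explained by component i = λ_i / Σ λ:
  PC1: 54/110 = 0.4909
  PC2: 45/110 = 0.4091
  PC3: 11/110 = 0.1

Step 3 — cumulative fraction after k components = (λ_1 + ... + λ_k) / Σ λ:
  k = 1: 54/110 = 0.4909
  k = 2: (54 + 45)/110 = 99/110 = 0.9
  k = 3: (54 + 45 + 11)/110 = 110/110 = 1

Summary (fraction, with percent):

explained: PC1 0.4909 (49.09%), PC2 0.4091 (40.91%), PC3 0.1 (10%);  cumulative: 0.4909, 0.9, 1


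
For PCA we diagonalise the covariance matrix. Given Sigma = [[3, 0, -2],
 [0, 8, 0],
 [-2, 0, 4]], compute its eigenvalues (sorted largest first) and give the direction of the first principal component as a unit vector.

Step 1 — characteristic polynomial p(λ) = det(λI - Sigma) = λ³ - tr·λ² + c_1·λ - det, where tr = trace, c_1 = sum of the principal 2×2 minors, det = det(Sigma):
  tr = 3 + 8 + 4 = 15,
  c_1 = (3·8 - (0)²) + (3·4 - (-2)²) + (8·4 - (0)²) = 24 + 8 + 32 = 64,
  det = 3·(8·4 - (0)²) - (0)·((0)·4 - (0)·(-2)) + (-2)·((0)·(0) - 8·(-2)) = 3·(32) - (0)·(0) + (-2)·(16) = 64.
  So p(λ) = λ³ - 15λ² + 64λ - 64.
Step 2 — look for an integer root (rational root theorem: any rational root is an integer divisor of 64). Testing λ = 8:
  p(8) = 512 - 960 + 512 - 64 = 0  ✓
  Dividing out (λ - 8): p(λ) = (λ - 8)(λ² - 7λ + 8).
Step 3 — remaining eigenvalues from the quadratic λ² - 7λ + 8 = 0:
  Δ = 7² - 4·8 = 49 - 32 = 17,  λ = (7 ± √17)/2 = (7 ± 4.1231)/2 ≈ 5.5616 or 1.4384.
  Sorted: λ_1 = 8,  λ_2 = 5.5616,  λ_3 = 1.4384  (check: sum = 15 = tr ✓).

Step 4 — unit eigenvector for λ_1 = 8: v spans the null space of (Sigma - λ_1 I), whose rows are
  r_1 = (-5, 0, -2),  r_2 = (0, 0, 0),  r_3 = (-2, 0, -4).
  v is orthogonal to every row, so take v ∝ r_1 × r_3 = ((0)·(-4) - (-2)·(0), (-2)·(-2) - (-5)·(-4), (-5)·(0) - (0)·(-2)) = (0, -16, 0).
  Rescale (divide by 16; multiply by -1 so the first nonzero entry is positive): u = (0, 1, 0).
  ||u|| = √((0)² + (1)² + (0)²) = √(1) = 1,  v_1 = u/||u|| ≈ (0, 1, 0) (||v_1|| = 1).

λ_1 = 8,  λ_2 = 5.5616,  λ_3 = 1.4384;  v_1 ≈ (0, 1, 0)
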